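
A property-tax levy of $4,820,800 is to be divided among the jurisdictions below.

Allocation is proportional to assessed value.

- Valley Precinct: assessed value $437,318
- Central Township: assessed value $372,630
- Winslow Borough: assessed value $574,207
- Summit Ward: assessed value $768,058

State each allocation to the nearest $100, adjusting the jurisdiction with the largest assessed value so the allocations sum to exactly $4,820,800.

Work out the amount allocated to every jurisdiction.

Total assessed value = 2,152,213.
Raw shares: Valley Precinct 437,318/2,152,213 × $4,820,800 = 979,560.39; Central Township 372,630/2,152,213 × $4,820,800 = 834,664.00; Winslow Borough 574,207/2,152,213 × $4,820,800 = 1,286,181.76; Summit Ward 768,058/2,152,213 × $4,820,800 = 1,720,393.85.
Rounded to nearest $100: Valley Precinct $979,600; Central Township $834,700; Winslow Borough $1,286,200; Summit Ward $1,720,400. Sum = $4,820,900.
Difference $4,820,800 − $4,820,900 = −$100 applied to largest assessed value (Summit Ward): Summit Ward becomes $1,720,300.

Valley Precinct: $979,600 | Central Township: $834,700 | Winslow Borough: $1,286,200 | Summit Ward: $1,720,300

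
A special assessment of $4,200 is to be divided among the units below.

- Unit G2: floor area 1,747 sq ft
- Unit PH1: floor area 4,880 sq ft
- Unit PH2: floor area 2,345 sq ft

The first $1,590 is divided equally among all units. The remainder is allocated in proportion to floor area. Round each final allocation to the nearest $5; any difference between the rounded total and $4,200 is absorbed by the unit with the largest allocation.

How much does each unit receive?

First tranche $1,590 split equally: $530 each.
Remainder $2,610 by floor area (total 8,972): Unit G2 508.21 → $510; Unit PH1 1,419.62 → $1,420; Unit PH2 682.17 → $680.
Totals: Unit G2 $530 + $510 = $1,040; Unit PH1 $530 + $1,420 = $1,950; Unit PH2 $530 + $680 = $1,210.

Unit G2: $1,040 · Unit PH1: $1,950 · Unit PH2: $1,210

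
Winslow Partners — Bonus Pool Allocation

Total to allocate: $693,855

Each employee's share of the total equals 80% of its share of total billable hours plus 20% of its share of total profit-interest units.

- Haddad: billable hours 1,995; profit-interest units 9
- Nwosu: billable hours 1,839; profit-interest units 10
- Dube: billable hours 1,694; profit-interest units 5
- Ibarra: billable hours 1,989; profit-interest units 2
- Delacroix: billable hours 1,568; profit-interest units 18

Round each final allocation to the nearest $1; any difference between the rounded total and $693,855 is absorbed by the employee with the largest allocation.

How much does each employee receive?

Billable hours total 9,085; profit-interest units total 44.
Combined weights (80% billable hours + 20% profit-interest units): Haddad 0.2166; Nwosu 0.2074; Dube 0.1719; Ibarra 0.1842; Delacroix 0.2199.
Unrounded shares: Haddad 150,277.39; Nwosu 143,899.84; Dube 119,271.06; Ibarra 127,833.59; Delacroix 152,573.11.
After rounding ($1): Haddad $150,277; Nwosu $143,900; Dube $119,271; Ibarra $127,834; Delacroix $152,573. Sum = $693,855.
No rounding difference to absorb.

Haddad: $150,277 · Nwosu: $143,900 · Dube: $119,271 · Ibarra: $127,834 · Delacroix: $152,573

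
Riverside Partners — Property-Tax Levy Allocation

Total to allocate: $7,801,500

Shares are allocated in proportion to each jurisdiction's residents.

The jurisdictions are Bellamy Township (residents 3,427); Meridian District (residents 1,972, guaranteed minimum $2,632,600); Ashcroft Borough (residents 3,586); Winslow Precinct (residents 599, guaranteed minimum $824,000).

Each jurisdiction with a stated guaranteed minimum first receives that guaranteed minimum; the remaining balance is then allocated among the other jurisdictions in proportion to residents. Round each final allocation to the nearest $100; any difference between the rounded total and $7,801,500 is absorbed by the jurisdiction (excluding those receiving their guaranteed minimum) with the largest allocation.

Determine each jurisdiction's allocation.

Guaranteed amounts: Meridian District $2,632,600; Winslow Precinct $824,000. Residual $4,344,900.
Residual split over remaining residents 7,013: Bellamy Township 2,123,195.82 → $2,123,200; Ashcroft Borough 2,221,704.18 → $2,221,700.

Bellamy Township: $2,123,200; Meridian District: $2,632,600; Ashcroft Borough: $2,221,700; Winslow Precinct: $824,000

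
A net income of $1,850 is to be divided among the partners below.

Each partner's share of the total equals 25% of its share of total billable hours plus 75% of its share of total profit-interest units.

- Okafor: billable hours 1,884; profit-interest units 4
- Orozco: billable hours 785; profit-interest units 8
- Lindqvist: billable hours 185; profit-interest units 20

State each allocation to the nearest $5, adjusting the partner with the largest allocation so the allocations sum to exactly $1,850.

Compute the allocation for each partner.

Okafor: $480; Orozco: $475; Lindqvist: $895

Billable hours total 2,854; profit-interest units total 32.
Blended shares (25% billable hours + 75% profit-interest units): Okafor 0.2588; Orozco 0.2563; Lindqvist 0.4850.
Pro-rata amounts: Okafor 478.75; Orozco 474.09; Lindqvist 897.17.
Rounded to nearest $5: Okafor $480; Orozco $475; Lindqvist $895. Sum = $1,850.
Sum already equals the total — no adjustment.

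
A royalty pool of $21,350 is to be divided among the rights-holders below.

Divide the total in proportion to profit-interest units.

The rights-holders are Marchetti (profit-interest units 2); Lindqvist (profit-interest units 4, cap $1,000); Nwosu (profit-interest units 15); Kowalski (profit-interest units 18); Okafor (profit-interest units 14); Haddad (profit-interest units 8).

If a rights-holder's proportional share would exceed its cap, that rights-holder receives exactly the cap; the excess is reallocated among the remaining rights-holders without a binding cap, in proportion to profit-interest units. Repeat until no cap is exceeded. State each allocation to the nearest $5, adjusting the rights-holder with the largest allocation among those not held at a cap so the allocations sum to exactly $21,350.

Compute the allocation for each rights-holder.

Combined profit-interest units = 61.
Proportional shares (ignoring caps): Marchetti 700.00; Lindqvist 1,400.00; Nwosu 5,250.00; Kowalski 6,300.00; Okafor 4,900.00; Haddad 2,800.00.
Held at cap: Lindqvist ($1,000); remaining pool $20,350 reallocated over remaining profit-interest units 57.
Redistributed shares: Marchetti 714.04 → $715; Nwosu 5,355.26 → $5,355; Kowalski 6,426.32 → $6,425; Okafor 4,998.25 → $5,000; Haddad 2,856.14 → $2,855.

Marchetti: $715; Lindqvist: $1,000; Nwosu: $5,355; Kowalski: $6,425; Okafor: $5,000; Haddad: $2,855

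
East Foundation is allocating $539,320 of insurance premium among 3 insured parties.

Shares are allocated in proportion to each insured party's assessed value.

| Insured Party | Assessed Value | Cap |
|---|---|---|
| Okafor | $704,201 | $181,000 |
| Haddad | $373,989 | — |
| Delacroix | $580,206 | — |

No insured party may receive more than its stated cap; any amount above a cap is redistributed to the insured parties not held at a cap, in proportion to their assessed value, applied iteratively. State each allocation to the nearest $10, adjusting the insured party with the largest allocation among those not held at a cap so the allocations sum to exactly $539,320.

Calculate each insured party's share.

Okafor: $181,000 · Haddad: $140,440 · Delacroix: $217,880

Assessed value total: 1,658,396.
Pro-rata shares before constraints: Okafor 229,010.25; Haddad 121,623.39; Delacroix 188,686.36.
Held at cap: Okafor ($181,000); residual $358,320 reallocated over remaining assessed value 954,195.
Remaining shares: Haddad 140,440.62 → $140,440; Delacroix 217,879.38 → $217,880.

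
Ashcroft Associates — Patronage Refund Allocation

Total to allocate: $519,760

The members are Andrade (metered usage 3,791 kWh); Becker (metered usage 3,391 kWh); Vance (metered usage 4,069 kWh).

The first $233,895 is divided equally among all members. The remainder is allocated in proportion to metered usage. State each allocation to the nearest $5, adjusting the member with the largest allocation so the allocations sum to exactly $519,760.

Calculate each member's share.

Andrade: $174,285; Becker: $164,125; Vance: $181,350

$233,895 shared equally gives $77,965 per member.
Remainder $285,865 by metered usage (total 11,251): Andrade 96,321.59 → $96,320; Becker 86,158.41 → $86,160; Vance 103,385.00 → $103,385.
Totals: Andrade $77,965 + $96,320 = $174,285; Becker $77,965 + $86,160 = $164,125; Vance $77,965 + $103,385 = $181,350.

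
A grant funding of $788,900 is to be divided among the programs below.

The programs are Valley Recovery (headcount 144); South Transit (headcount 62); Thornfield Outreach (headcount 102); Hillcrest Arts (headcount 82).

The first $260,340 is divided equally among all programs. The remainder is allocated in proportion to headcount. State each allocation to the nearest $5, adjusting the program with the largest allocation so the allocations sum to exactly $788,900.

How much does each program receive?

Valley Recovery: $260,245 · South Transit: $149,110 · Thornfield Outreach: $203,325 · Hillcrest Arts: $176,220

$260,340 shared equally gives $65,085 per program.
Remainder $528,560 by headcount (total 390): Valley Recovery 195,160.62 → $195,160; South Transit 84,027.49 → $84,025; Thornfield Outreach 138,238.77 → $138,240; Hillcrest Arts 111,133.13 → $111,135.
Totals: Valley Recovery $65,085 + $195,160 = $260,245; South Transit $65,085 + $84,025 = $149,110; Thornfield Outreach $65,085 + $138,240 = $203,325; Hillcrest Arts $65,085 + $111,135 = $176,220.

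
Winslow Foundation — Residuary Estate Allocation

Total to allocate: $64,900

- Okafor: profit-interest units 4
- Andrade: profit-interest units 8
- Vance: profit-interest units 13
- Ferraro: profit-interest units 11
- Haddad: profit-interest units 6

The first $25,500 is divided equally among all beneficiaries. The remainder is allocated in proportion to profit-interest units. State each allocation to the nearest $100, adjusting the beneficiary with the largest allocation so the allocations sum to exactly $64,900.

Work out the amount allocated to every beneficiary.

Equal tier: $25,500 ÷ 5 = $5,100 apiece.
Remainder $39,400 by profit-interest units (total 42): Okafor 3,752.38 → $3,800; Andrade 7,504.76 → $7,500; Vance 12,195.24 → $12,200; Ferraro 10,319.05 → $10,300; Haddad 5,628.57 → $5,600.
Totals: Okafor $5,100 + $3,800 = $8,900; Andrade $5,100 + $7,500 = $12,600; Vance $5,100 + $12,200 = $17,300; Ferraro $5,100 + $10,300 = $15,400; Haddad $5,100 + $5,600 = $10,700.

Okafor: $8,900 | Andrade: $12,600 | Vance: $17,300 | Ferraro: $15,400 | Haddad: $10,700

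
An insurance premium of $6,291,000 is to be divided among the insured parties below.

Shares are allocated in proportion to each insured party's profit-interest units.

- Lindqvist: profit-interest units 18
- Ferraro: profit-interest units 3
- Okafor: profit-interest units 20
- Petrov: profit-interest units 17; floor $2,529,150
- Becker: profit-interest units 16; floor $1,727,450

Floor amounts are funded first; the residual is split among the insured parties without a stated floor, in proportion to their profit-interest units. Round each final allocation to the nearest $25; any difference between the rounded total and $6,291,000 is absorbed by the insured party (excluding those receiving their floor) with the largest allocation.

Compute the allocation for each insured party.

Minimums first: Petrov $2,529,150; Becker $1,727,450. Residual $2,034,400.
Residual split over remaining profit-interest units 41: Lindqvist 893,151.22 → $893,150; Ferraro 148,858.54 → $148,850; Okafor 992,390.24 → $992,400.

Lindqvist: $893,150 · Ferraro: $148,850 · Okafor: $992,400 · Petrov: $2,529,150 · Becker: $1,727,450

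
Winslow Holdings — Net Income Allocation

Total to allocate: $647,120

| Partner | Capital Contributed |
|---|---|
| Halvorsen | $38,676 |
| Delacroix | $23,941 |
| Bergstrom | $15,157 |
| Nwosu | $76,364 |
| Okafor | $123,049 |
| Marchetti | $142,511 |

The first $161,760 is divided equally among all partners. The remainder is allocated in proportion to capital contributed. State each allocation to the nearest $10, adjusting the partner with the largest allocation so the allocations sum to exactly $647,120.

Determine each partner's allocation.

$161,760 shared equally gives $26,960 per partner.
Remainder $485,360 by capital contributed (total 419,698): Halvorsen 44,726.88 → $44,730; Delacroix 27,686.58 → $27,690; Bergstrom 17,528.32 → $17,530; Nwosu 88,311.19 → $88,310; Okafor 142,300.09 → $142,300; Marchetti 164,806.93 → $164,810.
Rounding difference −$10 on remainder applied to Marchetti.
Totals: Halvorsen $26,960 + $44,730 = $71,690; Delacroix $26,960 + $27,690 = $54,650; Bergstrom $26,960 + $17,530 = $44,490; Nwosu $26,960 + $88,310 = $115,270; Okafor $26,960 + $142,300 = $169,260; Marchetti $26,960 + $164,800 = $191,760.

Halvorsen: $71,690 · Delacroix: $54,650 · Bergstrom: $44,490 · Nwosu: $115,270 · Okafor: $169,260 · Marchetti: $191,760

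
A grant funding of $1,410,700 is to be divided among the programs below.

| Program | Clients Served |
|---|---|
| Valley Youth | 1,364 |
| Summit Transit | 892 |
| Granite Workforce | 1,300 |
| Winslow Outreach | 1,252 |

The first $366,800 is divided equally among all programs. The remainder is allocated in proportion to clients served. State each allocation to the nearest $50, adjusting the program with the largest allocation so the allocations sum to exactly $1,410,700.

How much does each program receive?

Valley Youth: $387,850; Summit Transit: $285,350; Granite Workforce: $373,950; Winslow Outreach: $363,550

$366,800 shared equally gives $91,700 per program.
Remainder $1,043,900 by clients served (total 4,808): Valley Youth 296,148.00 → $296,150; Summit Transit 193,668.64 → $193,650; Granite Workforce 282,252.50 → $282,250; Winslow Outreach 271,830.87 → $271,850.
Totals: Valley Youth $91,700 + $296,150 = $387,850; Summit Transit $91,700 + $193,650 = $285,350; Granite Workforce $91,700 + $282,250 = $373,950; Winslow Outreach $91,700 + $271,850 = $363,550.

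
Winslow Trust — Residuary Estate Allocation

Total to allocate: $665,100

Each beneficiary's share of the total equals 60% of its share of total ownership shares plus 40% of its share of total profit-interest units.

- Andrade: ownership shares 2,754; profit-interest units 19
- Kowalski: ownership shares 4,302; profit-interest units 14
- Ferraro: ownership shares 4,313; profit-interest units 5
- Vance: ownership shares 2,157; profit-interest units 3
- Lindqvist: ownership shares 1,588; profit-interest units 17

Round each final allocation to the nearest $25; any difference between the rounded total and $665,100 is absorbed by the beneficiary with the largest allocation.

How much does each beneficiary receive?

Andrade: $159,875; Kowalski: $177,800; Ferraro: $136,800; Vance: $70,725; Lindqvist: $119,900

Ownership shares total 15,114; profit-interest units total 58.
Blended shares (60% ownership shares + 40% profit-interest units): Andrade 0.2404; Kowalski 0.2673; Ferraro 0.2057; Vance 0.1063; Lindqvist 0.1803.
Pro-rata amounts: Andrade 159,865.82; Kowalski 177,803.70; Ferraro 136,812.07; Vance 70,712.68; Lindqvist 119,905.74.
At nearest $25: Andrade $159,875; Kowalski $177,800; Ferraro $136,800; Vance $70,725; Lindqvist $119,900. Sum = $665,100.
Rounded total matches; no reconciliation needed.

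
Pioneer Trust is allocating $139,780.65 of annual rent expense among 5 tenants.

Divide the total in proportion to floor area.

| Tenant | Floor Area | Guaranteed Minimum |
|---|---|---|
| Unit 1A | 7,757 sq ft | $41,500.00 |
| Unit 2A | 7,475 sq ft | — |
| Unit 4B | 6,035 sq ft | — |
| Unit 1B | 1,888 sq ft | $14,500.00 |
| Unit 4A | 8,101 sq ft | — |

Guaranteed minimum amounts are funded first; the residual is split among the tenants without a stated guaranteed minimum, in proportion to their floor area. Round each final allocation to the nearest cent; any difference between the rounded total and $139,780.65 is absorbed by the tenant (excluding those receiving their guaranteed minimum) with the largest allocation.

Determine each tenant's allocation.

Minimums first: Unit 1A $41,500.00; Unit 1B $14,500.00. Remaining pool $83,780.65.
Remaining pool split over remaining floor area 21,611: Unit 2A 28,978.7774 → $28,978.78; Unit 4B 23,396.2437 → $23,396.24; Unit 4A 31,405.6289 → $31,405.63.

Unit 1A: $41,500.00 · Unit 2A: $28,978.78 · Unit 4B: $23,396.24 · Unit 1B: $14,500.00 · Unit 4A: $31,405.63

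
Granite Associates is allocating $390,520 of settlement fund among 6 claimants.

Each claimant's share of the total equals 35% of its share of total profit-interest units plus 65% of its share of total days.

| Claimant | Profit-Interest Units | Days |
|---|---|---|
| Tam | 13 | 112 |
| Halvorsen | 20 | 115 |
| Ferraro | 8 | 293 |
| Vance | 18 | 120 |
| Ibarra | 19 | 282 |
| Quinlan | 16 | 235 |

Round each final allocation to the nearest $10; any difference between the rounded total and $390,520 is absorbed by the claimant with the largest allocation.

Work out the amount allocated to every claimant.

Tam: $43,470 · Halvorsen: $54,310 · Ferraro: $75,910 · Vance: $52,500 · Ibarra: $89,510 · Quinlan: $74,820

Profit-interest units total 94; days total 1,157.
Composite weights (35% profit-interest units + 65% days): Tam 0.1113; Halvorsen 0.1391; Ferraro 0.1944; Vance 0.1344; Ibarra 0.2292; Quinlan 0.1916.
Unrounded shares: Tam 43,474.87; Halvorsen 54,311.50; Ferraro 75,914.74; Vance 52,500.34; Ibarra 89,496.11; Quinlan 74,822.44.
At nearest $10: Tam $43,470; Halvorsen $54,310; Ferraro $75,910; Vance $52,500; Ibarra $89,500; Quinlan $74,820. Sum = $390,510.
Difference $390,520 − $390,510 = +$10 applied to largest allocation (Ibarra): Ibarra becomes $89,510.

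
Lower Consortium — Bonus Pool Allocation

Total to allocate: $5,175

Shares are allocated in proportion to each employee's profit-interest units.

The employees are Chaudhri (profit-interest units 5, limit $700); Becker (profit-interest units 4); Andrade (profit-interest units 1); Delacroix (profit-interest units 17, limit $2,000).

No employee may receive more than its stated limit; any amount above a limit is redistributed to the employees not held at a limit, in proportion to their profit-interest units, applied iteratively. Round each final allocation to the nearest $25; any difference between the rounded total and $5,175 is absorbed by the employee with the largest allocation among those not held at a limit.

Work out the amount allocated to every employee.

Chaudhri: $700 | Becker: $1,975 | Andrade: $500 | Delacroix: $2,000

Sum of profit-interest units: 27.
Unconstrained shares: Chaudhri 958.33; Becker 766.67; Andrade 191.67; Delacroix 3,258.33.
Cap binds for Chaudhri ($700), Delacroix ($2,000); remaining pool $2,475 reallocated over remaining profit-interest units 5.
Shares after redistribution: Becker 1,980.00 → $1,975; Andrade 495.00 → $500.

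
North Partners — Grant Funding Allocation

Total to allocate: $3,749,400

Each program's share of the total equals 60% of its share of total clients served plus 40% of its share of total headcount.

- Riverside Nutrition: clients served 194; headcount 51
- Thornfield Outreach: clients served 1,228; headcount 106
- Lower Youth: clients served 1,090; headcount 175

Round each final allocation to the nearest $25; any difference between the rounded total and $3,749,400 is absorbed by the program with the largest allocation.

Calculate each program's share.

Riverside Nutrition: $404,125 · Thornfield Outreach: $1,578,575 · Lower Youth: $1,766,700

Clients served total 2,512; headcount total 332.
Composite weights (60% clients served + 40% headcount): Riverside Nutrition 0.1078; Thornfield Outreach 0.4210; Lower Youth 0.4712.
Pro-rata amounts: Riverside Nutrition 404,122.94; Thornfield Outreach 1,578,583.43; Lower Youth 1,766,693.63.
Rounded to nearest $25: Riverside Nutrition $404,125; Thornfield Outreach $1,578,575; Lower Youth $1,766,700. Sum = $3,749,400.
Sum already equals the total — no adjustment.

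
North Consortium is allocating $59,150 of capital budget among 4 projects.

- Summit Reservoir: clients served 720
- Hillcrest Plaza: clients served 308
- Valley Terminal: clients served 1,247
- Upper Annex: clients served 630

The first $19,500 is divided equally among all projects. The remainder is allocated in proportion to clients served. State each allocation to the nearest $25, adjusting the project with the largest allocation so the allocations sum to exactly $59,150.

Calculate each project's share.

First tranche $19,500 split equally: $4,875 each.
Remainder $39,650 by clients served (total 2,905): Summit Reservoir 9,827.19 → $9,825; Hillcrest Plaza 4,203.86 → $4,200; Valley Terminal 17,020.15 → $17,025; Upper Annex 8,598.80 → $8,600.
Totals: Summit Reservoir $4,875 + $9,825 = $14,700; Hillcrest Plaza $4,875 + $4,200 = $9,075; Valley Terminal $4,875 + $17,025 = $21,900; Upper Annex $4,875 + $8,600 = $13,475.

Summit Reservoir: $14,700 · Hillcrest Plaza: $9,075 · Valley Terminal: $21,900 · Upper Annex: $13,475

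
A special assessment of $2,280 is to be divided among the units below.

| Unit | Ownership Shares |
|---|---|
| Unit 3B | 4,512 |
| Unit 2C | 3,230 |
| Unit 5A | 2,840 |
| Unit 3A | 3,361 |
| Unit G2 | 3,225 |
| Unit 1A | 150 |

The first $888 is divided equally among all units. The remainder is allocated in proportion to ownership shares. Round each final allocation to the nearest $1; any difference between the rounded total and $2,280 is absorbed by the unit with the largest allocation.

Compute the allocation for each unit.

Unit 3B: $511 · Unit 2C: $408 · Unit 5A: $376 · Unit 3A: $418 · Unit G2: $407 · Unit 1A: $160

First tranche $888 split equally: $148 each.
Remainder $1,392 by ownership shares (total 17,318): Unit 3B 362.67 → $363; Unit 2C 259.62 → $260; Unit 5A 228.28 → $228; Unit 3A 270.15 → $270; Unit G2 259.22 → $259; Unit 1A 12.06 → $12.
Totals: Unit 3B $148 + $363 = $511; Unit 2C $148 + $260 = $408; Unit 5A $148 + $228 = $376; Unit 3A $148 + $270 = $418; Unit G2 $148 + $259 = $407; Unit 1A $148 + $12 = $160.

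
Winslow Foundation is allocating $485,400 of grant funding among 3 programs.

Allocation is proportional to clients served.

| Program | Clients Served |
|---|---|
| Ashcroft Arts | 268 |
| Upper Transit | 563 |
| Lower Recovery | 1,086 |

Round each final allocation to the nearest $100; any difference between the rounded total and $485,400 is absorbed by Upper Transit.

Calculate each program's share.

Ashcroft Arts: $67,900 · Upper Transit: $142,500 · Lower Recovery: $275,000

Combined clients served = 1,917.
Unrounded shares: Ashcroft Arts 268/1,917 × $485,400 = 67,859.78; Upper Transit 563/1,917 × $485,400 = 142,556.18; Lower Recovery 1,086/1,917 × $485,400 = 274,984.04.
At nearest $100: Ashcroft Arts $67,900; Upper Transit $142,600; Lower Recovery $275,000. Sum = $485,500.
Difference $485,400 − $485,500 = −$100 applied to Upper Transit: Upper Transit becomes $142,500.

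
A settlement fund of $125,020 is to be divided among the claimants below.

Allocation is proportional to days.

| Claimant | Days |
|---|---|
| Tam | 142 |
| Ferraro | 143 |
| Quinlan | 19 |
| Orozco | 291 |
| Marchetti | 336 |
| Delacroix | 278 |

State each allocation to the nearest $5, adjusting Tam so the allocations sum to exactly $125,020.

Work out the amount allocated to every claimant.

Sum of days: 1,209.
Unrounded shares: Tam 142/1,209 × $125,020 = 14,683.90; Ferraro 143/1,209 × $125,020 = 14,787.31; Quinlan 19/1,209 × $125,020 = 1,964.75; Orozco 291/1,209 × $125,020 = 30,091.66; Marchetti 336/1,209 × $125,020 = 34,745.01; Delacroix 278/1,209 × $125,020 = 28,747.36.
At nearest $5: Tam $14,685; Ferraro $14,785; Quinlan $1,965; Orozco $30,090; Marchetti $34,745; Delacroix $28,745. Sum = $125,015.
Difference $125,020 − $125,015 = +$5 applied to Tam: Tam becomes $14,690.

Tam: $14,690; Ferraro: $14,785; Quinlan: $1,965; Orozco: $30,090; Marchetti: $34,745; Delacroix: $28,745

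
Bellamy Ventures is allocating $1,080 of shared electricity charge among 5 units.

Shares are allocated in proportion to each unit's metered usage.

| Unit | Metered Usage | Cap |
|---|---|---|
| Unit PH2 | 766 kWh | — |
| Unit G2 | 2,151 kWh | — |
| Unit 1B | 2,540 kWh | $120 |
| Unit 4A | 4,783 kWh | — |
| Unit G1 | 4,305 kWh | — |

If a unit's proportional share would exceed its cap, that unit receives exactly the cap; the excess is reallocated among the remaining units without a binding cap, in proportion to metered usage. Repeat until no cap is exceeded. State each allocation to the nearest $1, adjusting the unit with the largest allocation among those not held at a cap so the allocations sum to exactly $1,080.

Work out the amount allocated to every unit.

Sum of metered usage: 14,545.
Unconstrained shares: Unit PH2 56.88; Unit G2 159.72; Unit 1B 188.60; Unit 4A 355.15; Unit G1 319.66.
Cap binds for Unit 1B ($120); balance $960 reallocated over remaining metered usage 12,005.
Shares after redistribution: Unit PH2 61.25 → $61; Unit G2 172.01 → $172; Unit 4A 382.48 → $382; Unit G1 344.26 → $344.
Rounding difference +$1 applied to Unit 4A → $383.

Unit PH2: $61; Unit G2: $172; Unit 1B: $120; Unit 4A: $383; Unit G1: $344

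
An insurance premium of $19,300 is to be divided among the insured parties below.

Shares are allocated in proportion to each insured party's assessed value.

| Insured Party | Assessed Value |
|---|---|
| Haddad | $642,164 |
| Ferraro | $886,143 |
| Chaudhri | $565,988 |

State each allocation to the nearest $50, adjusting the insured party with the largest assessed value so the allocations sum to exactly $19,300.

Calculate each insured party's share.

Assessed value total: 2,094,295.
Pro-rata amounts: Haddad 642,164/2,094,295 × $19,300 = 5,917.87; Ferraro 886,143/2,094,295 × $19,300 = 8,166.26; Chaudhri 565,988/2,094,295 × $19,300 = 5,215.87.
Rounded to nearest $50: Haddad $5,900; Ferraro $8,150; Chaudhri $5,200. Sum = $19,250.
Difference $19,300 − $19,250 = +$50 applied to largest assessed value (Ferraro): Ferraro becomes $8,200.

Haddad: $5,900; Ferraro: $8,200; Chaudhri: $5,200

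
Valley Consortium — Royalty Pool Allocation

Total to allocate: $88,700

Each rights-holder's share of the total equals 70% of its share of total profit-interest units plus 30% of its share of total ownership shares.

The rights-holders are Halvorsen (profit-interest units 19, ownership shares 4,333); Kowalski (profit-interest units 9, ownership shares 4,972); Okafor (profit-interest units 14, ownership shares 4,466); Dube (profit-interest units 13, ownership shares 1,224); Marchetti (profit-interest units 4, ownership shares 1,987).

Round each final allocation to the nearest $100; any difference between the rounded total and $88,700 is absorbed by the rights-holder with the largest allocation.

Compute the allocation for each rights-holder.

Totals — profit-interest units 59, ownership shares 16,982.
Composite weights (70% profit-interest units + 30% ownership shares): Halvorsen 0.3020; Kowalski 0.1946; Okafor 0.2450; Dube 0.1759; Marchetti 0.0826.
Unrounded shares: Halvorsen 26,784.69; Kowalski 17,262.25; Okafor 21,731.23; Dube 15,598.80; Marchetti 7,323.03.
After rounding ($100): Halvorsen $26,800; Kowalski $17,300; Okafor $21,700; Dube $15,600; Marchetti $7,300. Sum = $88,700.
Rounded total matches; no reconciliation needed.

Halvorsen: $26,800 · Kowalski: $17,300 · Okafor: $21,700 · Dube: $15,600 · Marchetti: $7,300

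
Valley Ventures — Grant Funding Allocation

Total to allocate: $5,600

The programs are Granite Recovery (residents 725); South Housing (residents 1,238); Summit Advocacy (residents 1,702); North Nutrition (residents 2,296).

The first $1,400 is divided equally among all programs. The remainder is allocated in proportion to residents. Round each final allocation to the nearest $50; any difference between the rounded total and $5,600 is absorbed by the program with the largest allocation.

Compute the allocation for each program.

Granite Recovery: $850; South Housing: $1,200; Summit Advocacy: $1,550; North Nutrition: $2,000

First tranche $1,400 split equally: $350 each.
Remainder $4,200 by residents (total 5,961): Granite Recovery 510.82 → $500; South Housing 872.27 → $850; Summit Advocacy 1,199.19 → $1,200; North Nutrition 1,617.72 → $1,600.
Rounding difference +$50 on remainder applied to North Nutrition.
Totals: Granite Recovery $350 + $500 = $850; South Housing $350 + $850 = $1,200; Summit Advocacy $350 + $1,200 = $1,550; North Nutrition $350 + $1,650 = $2,000.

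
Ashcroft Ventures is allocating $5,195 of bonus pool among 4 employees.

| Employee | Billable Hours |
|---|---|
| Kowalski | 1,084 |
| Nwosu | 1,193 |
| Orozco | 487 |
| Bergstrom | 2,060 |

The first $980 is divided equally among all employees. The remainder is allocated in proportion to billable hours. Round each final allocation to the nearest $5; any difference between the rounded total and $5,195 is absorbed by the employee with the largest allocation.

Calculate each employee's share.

Equal tier: $980 ÷ 4 = $245 apiece.
Remainder $4,215 by billable hours (total 4,824): Kowalski 947.15 → $945; Nwosu 1,042.39 → $1,040; Orozco 425.52 → $425; Bergstrom 1,799.94 → $1,800.
Rounding difference +$5 on remainder applied to Bergstrom.
Totals: Kowalski $245 + $945 = $1,190; Nwosu $245 + $1,040 = $1,285; Orozco $245 + $425 = $670; Bergstrom $245 + $1,805 = $2,050.

Kowalski: $1,190 | Nwosu: $1,285 | Orozco: $670 | Bergstrom: $2,050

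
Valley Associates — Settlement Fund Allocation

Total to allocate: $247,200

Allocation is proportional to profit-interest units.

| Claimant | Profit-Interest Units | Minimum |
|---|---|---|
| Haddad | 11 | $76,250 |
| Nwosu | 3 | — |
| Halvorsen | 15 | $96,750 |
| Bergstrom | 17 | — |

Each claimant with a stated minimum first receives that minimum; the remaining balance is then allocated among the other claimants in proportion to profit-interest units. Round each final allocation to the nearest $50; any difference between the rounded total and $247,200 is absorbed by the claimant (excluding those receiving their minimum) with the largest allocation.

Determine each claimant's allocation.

Guaranteed amounts: Haddad $76,250; Halvorsen $96,750. Residual $74,200.
Residual split over remaining profit-interest units 20: Nwosu 11,130.00 → $11,150; Bergstrom 63,070.00 → $63,050.

Haddad: $76,250 · Nwosu: $11,150 · Halvorsen: $96,750 · Bergstrom: $63,050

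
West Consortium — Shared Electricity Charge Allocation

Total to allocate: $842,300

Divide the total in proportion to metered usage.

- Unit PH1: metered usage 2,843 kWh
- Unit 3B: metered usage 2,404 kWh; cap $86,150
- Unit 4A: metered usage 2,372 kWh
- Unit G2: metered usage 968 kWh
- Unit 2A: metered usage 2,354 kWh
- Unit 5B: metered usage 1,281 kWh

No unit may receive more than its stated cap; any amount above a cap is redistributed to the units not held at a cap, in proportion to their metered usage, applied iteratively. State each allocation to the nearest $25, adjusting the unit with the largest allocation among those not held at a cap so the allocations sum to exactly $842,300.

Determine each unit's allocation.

Total metered usage = 12,222.
Unconstrained shares: Unit PH1 195,930.20; Unit 3B 165,675.77; Unit 4A 163,470.43; Unit G2 66,711.37; Unit 2A 162,229.93; Unit 5B 88,282.30.
Capped: Unit 3B ($86,150); residual $756,150 reallocated over remaining metered usage 9,818.
Redistributed shares: Unit PH1 218,958.49 → $218,950; Unit 4A 182,683.62 → $182,675; Unit G2 74,552.17 → $74,550; Unit 2A 181,297.32 → $181,300; Unit 5B 98,658.40 → $98,650.
Rounding difference +$25 applied to Unit PH1 → $218,975.

Unit PH1: $218,975 · Unit 3B: $86,150 · Unit 4A: $182,675 · Unit G2: $74,550 · Unit 2A: $181,300 · Unit 5B: $98,650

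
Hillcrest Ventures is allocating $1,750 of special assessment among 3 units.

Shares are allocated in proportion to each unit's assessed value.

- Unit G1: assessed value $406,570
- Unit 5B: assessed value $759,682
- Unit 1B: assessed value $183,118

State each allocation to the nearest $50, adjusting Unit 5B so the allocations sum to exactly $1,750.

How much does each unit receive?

Unit G1: $550 · Unit 5B: $950 · Unit 1B: $250

Sum of assessed value: 1,349,370.
Unrounded shares: Unit G1 406,570/1,349,370 × $1,750 = 527.28; Unit 5B 759,682/1,349,370 × $1,750 = 985.23; Unit 1B 183,118/1,349,370 × $1,750 = 237.49.
Rounded to nearest $50: Unit G1 $550; Unit 5B $1,000; Unit 1B $250. Sum = $1,800.
Difference $1,750 − $1,800 = −$50 applied to Unit 5B: Unit 5B becomes $950.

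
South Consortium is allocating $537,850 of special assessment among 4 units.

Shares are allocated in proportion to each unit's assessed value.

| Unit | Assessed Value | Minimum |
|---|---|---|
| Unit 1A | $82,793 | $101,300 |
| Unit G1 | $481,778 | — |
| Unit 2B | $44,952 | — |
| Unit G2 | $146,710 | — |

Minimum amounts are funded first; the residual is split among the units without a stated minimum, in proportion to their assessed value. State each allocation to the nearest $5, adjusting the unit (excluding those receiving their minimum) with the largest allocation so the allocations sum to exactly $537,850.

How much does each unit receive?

Minimums first: Unit 1A $101,300. Balance $436,550.
Balance split over remaining assessed value 673,440: Unit G1 312,307.24 → $312,305; Unit 2B 29,139.63 → $29,140; Unit G2 95,103.13 → $95,105.

Unit 1A: $101,300 · Unit G1: $312,305 · Unit 2B: $29,140 · Unit G2: $95,105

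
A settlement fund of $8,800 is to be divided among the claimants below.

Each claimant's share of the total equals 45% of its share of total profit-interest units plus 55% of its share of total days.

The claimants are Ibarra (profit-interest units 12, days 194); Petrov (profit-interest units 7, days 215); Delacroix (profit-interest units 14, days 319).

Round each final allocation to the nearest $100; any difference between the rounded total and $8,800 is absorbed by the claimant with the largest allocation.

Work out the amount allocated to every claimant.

Totals — profit-interest units 33, days 728.
Blended shares (45% profit-interest units + 55% days): Ibarra 0.3102; Petrov 0.2579; Delacroix 0.4319.
Proportional shares: Ibarra 2,729.78; Petrov 2,269.40; Delacroix 3,800.82.
At nearest $100: Ibarra $2,700; Petrov $2,300; Delacroix $3,800. Sum = $8,800.
Rounded total matches; no reconciliation needed.

Ibarra: $2,700; Petrov: $2,300; Delacroix: $3,800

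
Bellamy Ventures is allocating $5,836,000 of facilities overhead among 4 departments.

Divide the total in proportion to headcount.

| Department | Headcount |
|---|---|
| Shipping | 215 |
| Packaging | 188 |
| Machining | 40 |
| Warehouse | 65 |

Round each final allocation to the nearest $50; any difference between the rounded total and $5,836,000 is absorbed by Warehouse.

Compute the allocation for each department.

Combined headcount = 508.
Proportional shares: Shipping 215/508 × $5,836,000 = 2,469,960.63; Packaging 188/508 × $5,836,000 = 2,159,779.53; Machining 40/508 × $5,836,000 = 459,527.56; Warehouse 65/508 × $5,836,000 = 746,732.28.
After rounding ($50): Shipping $2,469,950; Packaging $2,159,800; Machining $459,550; Warehouse $746,750. Sum = $5,836,050.
Difference $5,836,000 − $5,836,050 = −$50 applied to Warehouse: Warehouse becomes $746,700.

Shipping: $2,469,950 · Packaging: $2,159,800 · Machining: $459,550 · Warehouse: $746,700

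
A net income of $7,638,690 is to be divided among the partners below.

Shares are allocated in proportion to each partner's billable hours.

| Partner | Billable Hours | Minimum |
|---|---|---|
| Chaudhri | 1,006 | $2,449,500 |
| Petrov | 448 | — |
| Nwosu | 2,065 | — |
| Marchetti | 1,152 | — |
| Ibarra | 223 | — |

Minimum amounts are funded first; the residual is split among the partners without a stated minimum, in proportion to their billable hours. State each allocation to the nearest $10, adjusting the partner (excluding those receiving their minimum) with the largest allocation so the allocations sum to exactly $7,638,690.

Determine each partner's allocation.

Chaudhri: $2,449,500 · Petrov: $597,930 · Nwosu: $2,756,090 · Marchetti: $1,537,540 · Ibarra: $297,630

Guaranteed amounts: Chaudhri $2,449,500. Balance $5,189,190.
Balance split over remaining billable hours 3,888: Petrov 597,931.36 → $597,930; Nwosu 2,756,089.85 → $2,756,090; Marchetti 1,537,537.78 → $1,537,540; Ibarra 297,631.01 → $297,630.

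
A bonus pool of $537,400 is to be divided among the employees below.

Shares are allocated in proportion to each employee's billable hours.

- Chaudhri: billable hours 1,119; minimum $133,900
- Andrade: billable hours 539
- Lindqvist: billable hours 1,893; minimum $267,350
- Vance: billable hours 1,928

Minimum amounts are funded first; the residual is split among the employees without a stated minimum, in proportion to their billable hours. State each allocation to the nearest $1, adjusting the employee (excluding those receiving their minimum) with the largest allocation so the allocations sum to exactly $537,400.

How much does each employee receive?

Guaranteed amounts: Chaudhri $133,900; Lindqvist $267,350. Balance $136,150.
Balance split over remaining billable hours 2,467: Andrade 29,746.60 → $29,747; Vance 106,403.40 → $106,403.

Chaudhri: $133,900; Andrade: $29,747; Lindqvist: $267,350; Vance: $106,403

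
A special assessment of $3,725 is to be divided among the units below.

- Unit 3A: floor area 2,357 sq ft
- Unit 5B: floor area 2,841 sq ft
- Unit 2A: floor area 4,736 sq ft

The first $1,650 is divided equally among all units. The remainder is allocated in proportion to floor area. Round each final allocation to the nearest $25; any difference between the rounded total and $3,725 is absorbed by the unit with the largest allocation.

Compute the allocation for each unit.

First tranche $1,650 split equally: $550 each.
Remainder $2,075 by floor area (total 9,934): Unit 3A 492.33 → $500; Unit 5B 593.42 → $600; Unit 2A 989.25 → $1,000.
Rounding difference −$25 on remainder applied to Unit 2A.
Totals: Unit 3A $550 + $500 = $1,050; Unit 5B $550 + $600 = $1,150; Unit 2A $550 + $975 = $1,525.

Unit 3A: $1,050 · Unit 5B: $1,150 · Unit 2A: $1,525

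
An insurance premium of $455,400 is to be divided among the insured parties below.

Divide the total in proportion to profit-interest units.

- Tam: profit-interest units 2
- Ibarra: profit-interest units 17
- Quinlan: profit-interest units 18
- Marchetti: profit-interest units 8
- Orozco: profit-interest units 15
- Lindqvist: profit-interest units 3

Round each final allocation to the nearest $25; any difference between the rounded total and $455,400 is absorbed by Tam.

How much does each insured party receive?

Tam: $14,475; Ibarra: $122,875; Quinlan: $130,125; Marchetti: $57,825; Orozco: $108,425; Lindqvist: $21,675

Total profit-interest units = 63.
Raw shares: Tam 2/63 × $455,400 = 14,457.14; Ibarra 17/63 × $455,400 = 122,885.71; Quinlan 18/63 × $455,400 = 130,114.29; Marchetti 8/63 × $455,400 = 57,828.57; Orozco 15/63 × $455,400 = 108,428.57; Lindqvist 3/63 × $455,400 = 21,685.71.
Rounded to nearest $25: Tam $14,450; Ibarra $122,875; Quinlan $130,125; Marchetti $57,825; Orozco $108,425; Lindqvist $21,675. Sum = $455,375.
Difference $455,400 − $455,375 = +$25 applied to Tam: Tam becomes $14,475.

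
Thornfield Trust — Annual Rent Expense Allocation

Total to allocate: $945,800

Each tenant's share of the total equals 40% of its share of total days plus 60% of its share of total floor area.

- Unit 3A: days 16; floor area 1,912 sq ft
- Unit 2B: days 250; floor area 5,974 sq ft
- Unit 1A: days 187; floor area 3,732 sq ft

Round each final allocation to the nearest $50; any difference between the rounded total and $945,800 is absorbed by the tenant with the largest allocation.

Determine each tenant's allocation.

Totals — days 453, floor area 11,618.
Composite weights (40% days + 60% floor area): Unit 3A 0.1129; Unit 2B 0.5293; Unit 1A 0.3579.
Pro-rata amounts: Unit 3A 106,753.74; Unit 2B 500,585.28; Unit 1A 338,460.98.
After rounding ($50): Unit 3A $106,750; Unit 2B $500,600; Unit 1A $338,450. Sum = $945,800.
Rounded total matches; no reconciliation needed.

Unit 3A: $106,750; Unit 2B: $500,600; Unit 1A: $338,450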